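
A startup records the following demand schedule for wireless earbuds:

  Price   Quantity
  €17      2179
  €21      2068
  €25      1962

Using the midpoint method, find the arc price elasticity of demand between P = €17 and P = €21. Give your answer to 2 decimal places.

-0.25

At P = 17, Q = 2179; at P = 21, Q = 2068.
ΔQ = -111, ΔP = 4. Midpoints: P̄ = 19.00, Q̄ = 2123.5.
ε = (ΔQ/ΔP)(P̄/Q̄) = (-111/4)(19.00/2123.5).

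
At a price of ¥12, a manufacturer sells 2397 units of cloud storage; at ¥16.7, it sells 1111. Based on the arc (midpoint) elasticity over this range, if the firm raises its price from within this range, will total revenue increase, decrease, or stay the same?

decrease

Arc ε = (-1286/4.7)(14.35/1754.0) ≈ -2.239.
|ε| = 2.24 > 1, so demand is elastic. A price rise therefore reduces total revenue.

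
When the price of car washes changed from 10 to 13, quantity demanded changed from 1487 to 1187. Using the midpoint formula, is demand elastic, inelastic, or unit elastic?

inelastic

Arc ε ≈ -0.860.
|ε| = 0.86 < 1.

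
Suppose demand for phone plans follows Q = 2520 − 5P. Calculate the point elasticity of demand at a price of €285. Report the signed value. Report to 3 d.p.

At P = 285, Q = 1095.
dQ/dP = −5.
ε = (dQ/dP)(P/Q) = (-5)(285/1095).

-1.301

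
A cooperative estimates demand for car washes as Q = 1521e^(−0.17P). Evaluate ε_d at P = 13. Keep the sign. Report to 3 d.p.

-2.210

At P = 13, Q = 166.855.
dQ/dP = −0.17·1521e^(−0.17P) = −0.17Q = -28.365.
ε = (dQ/dP)(P/Q) = (-28.365)(13/166.855).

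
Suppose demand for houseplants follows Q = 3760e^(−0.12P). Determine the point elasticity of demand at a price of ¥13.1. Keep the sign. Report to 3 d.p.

-1.572

At P = 13.1, Q = 780.687.
dQ/dP = −0.12·3760e^(−0.12P) = −0.12Q = -93.682.
ε = (dQ/dP)(P/Q) = (-93.682)(13.1/780.687).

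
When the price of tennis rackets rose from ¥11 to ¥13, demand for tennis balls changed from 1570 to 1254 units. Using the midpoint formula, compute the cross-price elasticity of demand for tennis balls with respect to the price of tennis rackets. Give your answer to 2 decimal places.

-1.34

ΔQ_x = 1254 − 1570 = -316; ΔP_y = 13 − 11 = 2.
Midpoints: P̄_y = 12.00, Q̄_x = 1412.0.
ε_xy = (ΔQ_x/ΔP_y)(P̄_y/Q̄_x) = (-316/2)(12.00/1412.0).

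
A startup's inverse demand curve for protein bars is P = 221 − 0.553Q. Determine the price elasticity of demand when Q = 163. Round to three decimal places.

At Q = 163, P = 221 − 0.553(163) = 130.86.
dP/dQ = −0.553, so dQ/dP = 1/(−0.553) = -1.808.
ε = (dQ/dP)(P/Q) = (-1.808)(130.86/163).

-1.452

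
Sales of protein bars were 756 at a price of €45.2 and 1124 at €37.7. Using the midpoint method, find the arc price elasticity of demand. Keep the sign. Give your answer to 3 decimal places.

ΔQ = 1124 − 756 = 368; ΔP = 37.7 − 45.2 = -7.5.
Midpoints: P̄ = 41.45, Q̄ = 940.0.
ε = (ΔQ/ΔP)(P̄/Q̄) = (368/-7.5)(41.45/940.0).

-2.164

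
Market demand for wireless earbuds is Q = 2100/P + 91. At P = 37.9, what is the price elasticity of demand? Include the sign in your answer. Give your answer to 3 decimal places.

-0.378

At P = 37.9, Q = 146.409.
dQ/dP = −2100/P² = -1.462.
ε = (dQ/dP)(P/Q) = (-1.462)(37.9/146.409).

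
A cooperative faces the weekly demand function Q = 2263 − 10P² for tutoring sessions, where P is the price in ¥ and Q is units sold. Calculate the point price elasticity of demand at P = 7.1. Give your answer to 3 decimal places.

-0.573

At P = 7.1, Q = 1758.900.
dQ/dP = −20P = -142.
ε = (dQ/dP)(P/Q) = (-142)(7.1/1758.900).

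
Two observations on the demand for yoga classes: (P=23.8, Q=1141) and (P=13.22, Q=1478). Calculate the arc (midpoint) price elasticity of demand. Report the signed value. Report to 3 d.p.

-0.450

ΔQ = 1478 − 1141 = 337; ΔP = 13.22 − 23.8 = -10.58.
Midpoints: P̄ = 18.51, Q̄ = 1309.5.
ε = (ΔQ/ΔP)(P̄/Q̄) = (337/-10.58)(18.51/1309.5).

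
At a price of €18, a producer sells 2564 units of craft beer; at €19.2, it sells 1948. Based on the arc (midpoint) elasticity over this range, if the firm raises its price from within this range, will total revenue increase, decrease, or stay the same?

Arc ε = (-616/1.2)(18.60/2256.0) ≈ -4.232.
|ε| = 4.23 > 1, so demand is elastic. A price rise therefore reduces total revenue.

decrease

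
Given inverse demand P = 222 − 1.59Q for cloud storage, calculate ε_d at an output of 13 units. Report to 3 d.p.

At Q = 13, P = 222 − 1.59(13) = 201.33.
dP/dQ = −1.59, so dQ/dP = 1/(−1.59) = -0.629.
ε = (dQ/dP)(P/Q) = (-0.629)(201.33/13).

-9.740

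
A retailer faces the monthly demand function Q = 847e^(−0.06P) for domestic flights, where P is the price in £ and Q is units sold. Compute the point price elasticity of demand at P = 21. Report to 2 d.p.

At P = 21, Q = 240.255.
dQ/dP = −0.06·847e^(−0.06P) = −0.06Q = -14.415.
ε = (dQ/dP)(P/Q) = (-14.415)(21/240.255).

-1.26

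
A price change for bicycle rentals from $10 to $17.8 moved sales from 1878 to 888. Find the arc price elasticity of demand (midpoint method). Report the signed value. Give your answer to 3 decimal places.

ΔQ = 888 − 1878 = -990; ΔP = 17.8 − 10 = 7.8.
Midpoints: P̄ = 13.90, Q̄ = 1383.0.
ε = (ΔQ/ΔP)(P̄/Q̄) = (-990/7.8)(13.90/1383.0).

-1.276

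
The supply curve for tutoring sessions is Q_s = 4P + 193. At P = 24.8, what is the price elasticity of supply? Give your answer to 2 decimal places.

At P = 24.8, Q_s = 292.20.
dQ_s/dP = 4.
ε_s = (dQ_s/dP)(P/Q_s) = (4)(24.8/292.20).

0.34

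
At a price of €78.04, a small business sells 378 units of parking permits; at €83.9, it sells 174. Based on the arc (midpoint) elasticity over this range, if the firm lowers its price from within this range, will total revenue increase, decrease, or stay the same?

Arc ε = (-204/5.86)(80.97/276.0) ≈ -10.213.
|ε| = 10.21 > 1, so demand is elastic. A price cut therefore raises total revenue.

increase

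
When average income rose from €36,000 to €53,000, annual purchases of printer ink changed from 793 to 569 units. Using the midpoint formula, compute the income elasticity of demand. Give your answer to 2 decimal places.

ΔQ = -224, ΔI = 17000. Midpoints: Ī = 44,500, Q̄ = 681.0.
ε_I = (ΔQ/ΔI)(Ī/Q̄) = (-224/17000)(44500/681.0).
ε_I < 0, so the good is inferior.

-0.86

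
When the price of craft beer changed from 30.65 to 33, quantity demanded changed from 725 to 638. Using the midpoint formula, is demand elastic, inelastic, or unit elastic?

elastic

Arc ε ≈ -1.729.
|ε| = 1.73 > 1.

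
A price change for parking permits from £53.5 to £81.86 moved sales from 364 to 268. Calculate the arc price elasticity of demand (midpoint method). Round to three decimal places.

ΔQ = 268 − 364 = -96; ΔP = 81.86 − 53.5 = 28.36.
Midpoints: P̄ = 67.68, Q̄ = 316.0.
ε = (ΔQ/ΔP)(P̄/Q̄) = (-96/28.36)(67.68/316.0).

-0.725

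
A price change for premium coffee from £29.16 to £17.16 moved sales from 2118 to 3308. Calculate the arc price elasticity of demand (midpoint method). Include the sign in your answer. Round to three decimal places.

ΔQ = 3308 − 2118 = 1190; ΔP = 17.16 − 29.16 = -12.
Midpoints: P̄ = 23.16, Q̄ = 2713.0.
ε = (ΔQ/ΔP)(P̄/Q̄) = (1190/-12)(23.16/2713.0).

-0.847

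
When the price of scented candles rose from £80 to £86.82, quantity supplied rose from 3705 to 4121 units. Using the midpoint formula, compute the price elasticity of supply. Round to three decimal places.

1.300

ΔQ = 4121 − 3705 = 416; ΔP = 86.82 − 80 = 6.82.
Midpoints: P̄ = 83.41, Q̄ = 3913.0.
ε_s = (ΔQ/ΔP)(P̄/Q̄) = (416/6.82)(83.41/3913.0).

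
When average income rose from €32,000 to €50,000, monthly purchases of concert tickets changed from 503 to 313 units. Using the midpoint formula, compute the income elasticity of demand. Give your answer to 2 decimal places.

ΔQ = -190, ΔI = 18000. Midpoints: Ī = 41,000, Q̄ = 408.0.
ε_I = (ΔQ/ΔI)(Ī/Q̄) = (-190/18000)(41000/408.0).

-1.06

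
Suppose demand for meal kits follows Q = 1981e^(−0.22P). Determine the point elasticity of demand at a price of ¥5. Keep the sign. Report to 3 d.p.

-1.100

At P = 5, Q = 659.418.
dQ/dP = −0.22·1981e^(−0.22P) = −0.22Q = -145.072.
ε = (dQ/dP)(P/Q) = (-145.072)(5/659.418).
|ε| > 1, so demand is elastic at this price.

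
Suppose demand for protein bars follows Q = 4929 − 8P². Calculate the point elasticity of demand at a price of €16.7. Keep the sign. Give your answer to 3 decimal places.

At P = 16.7, Q = 2697.880.
dQ/dP = −16P = -267.200.
ε = (dQ/dP)(P/Q) = (-267.200)(16.7/2697.880).

-1.654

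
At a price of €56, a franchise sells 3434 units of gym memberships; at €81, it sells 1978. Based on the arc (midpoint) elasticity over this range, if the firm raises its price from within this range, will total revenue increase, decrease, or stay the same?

decrease

Arc ε = (-1456/25)(68.50/2706.0) ≈ -1.474.
|ε| = 1.47 > 1, so demand is elastic. A price rise therefore reduces total revenue.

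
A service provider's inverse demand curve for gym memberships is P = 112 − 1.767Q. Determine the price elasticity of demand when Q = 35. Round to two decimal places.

-0.81

At Q = 35, P = 112 − 1.767(35) = 50.16.
dP/dQ = −1.767, so dQ/dP = 1/(−1.767) = -0.566.
ε = (dQ/dP)(P/Q) = (-0.566)(50.16/35).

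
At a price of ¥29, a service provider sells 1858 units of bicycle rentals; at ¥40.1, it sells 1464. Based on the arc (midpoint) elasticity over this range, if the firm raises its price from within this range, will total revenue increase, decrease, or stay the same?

increase

Arc ε = (-394/11.1)(34.55/1661.0) ≈ -0.738.
|ε| = 0.74 < 1, so demand is inelastic. A price rise therefore raises total revenue.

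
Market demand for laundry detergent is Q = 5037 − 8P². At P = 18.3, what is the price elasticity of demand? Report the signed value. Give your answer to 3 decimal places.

-2.272

At P = 18.3, Q = 2357.880.
dQ/dP = −16P = -292.800.
ε = (dQ/dP)(P/Q) = (-292.800)(18.3/2357.880).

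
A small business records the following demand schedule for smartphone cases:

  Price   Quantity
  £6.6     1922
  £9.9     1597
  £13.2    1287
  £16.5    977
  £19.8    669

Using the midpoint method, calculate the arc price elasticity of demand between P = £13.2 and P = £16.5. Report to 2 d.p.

-1.23

At P = 13.2, Q = 1287; at P = 16.5, Q = 977.
ΔQ = -310, ΔP = 3.3. Midpoints: P̄ = 14.85, Q̄ = 1132.0.
ε = (ΔQ/ΔP)(P̄/Q̄) = (-310/3.3)(14.85/1132.0).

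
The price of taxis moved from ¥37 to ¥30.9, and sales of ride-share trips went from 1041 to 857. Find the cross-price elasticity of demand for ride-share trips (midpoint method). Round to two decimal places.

1.08

ΔQ_x = 857 − 1041 = -184; ΔP_y = 30.9 − 37 = -6.1.
Midpoints: P̄_y = 33.95, Q̄_x = 949.0.
ε_xy = (ΔQ_x/ΔP_y)(P̄_y/Q̄_x) = (-184/-6.1)(33.95/949.0).
ε_xy > 0, so the goods are substitutes.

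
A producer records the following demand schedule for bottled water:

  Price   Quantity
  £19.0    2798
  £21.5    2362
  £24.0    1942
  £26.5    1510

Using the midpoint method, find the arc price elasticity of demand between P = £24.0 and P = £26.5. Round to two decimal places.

-2.53

At P = 24.0, Q = 1942; at P = 26.5, Q = 1510.
ΔQ = -432, ΔP = 2.5. Midpoints: P̄ = 25.25, Q̄ = 1726.0.
ε = (ΔQ/ΔP)(P̄/Q̄) = (-432/2.5)(25.25/1726.0).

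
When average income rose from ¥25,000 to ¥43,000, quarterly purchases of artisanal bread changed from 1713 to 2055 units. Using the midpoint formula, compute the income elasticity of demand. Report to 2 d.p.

ΔQ = 342, ΔI = 18000. Midpoints: Ī = 34,000, Q̄ = 1884.0.
ε_I = (ΔQ/ΔI)(Ī/Q̄) = (342/18000)(34000/1884.0).
ε_I > 0, so the good is normal.

0.34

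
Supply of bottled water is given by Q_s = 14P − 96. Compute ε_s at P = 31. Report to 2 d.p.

1.28

At P = 31, Q_s = 338.
dQ_s/dP = 14.
ε_s = (dQ_s/dP)(P/Q_s) = (14)(31/338).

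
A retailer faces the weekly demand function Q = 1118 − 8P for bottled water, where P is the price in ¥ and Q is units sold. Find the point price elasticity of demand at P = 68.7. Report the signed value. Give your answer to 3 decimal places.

-0.967

At P = 68.7, Q = 568.400.
dQ/dP = −8.
ε = (dQ/dP)(P/Q) = (-8)(68.7/568.400).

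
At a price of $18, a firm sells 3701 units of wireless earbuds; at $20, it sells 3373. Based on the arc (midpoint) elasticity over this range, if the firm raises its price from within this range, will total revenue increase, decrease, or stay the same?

Arc ε = (-328/2)(19.00/3537.0) ≈ -0.881.
|ε| = 0.88 < 1, so demand is inelastic. A price rise therefore raises total revenue.

increase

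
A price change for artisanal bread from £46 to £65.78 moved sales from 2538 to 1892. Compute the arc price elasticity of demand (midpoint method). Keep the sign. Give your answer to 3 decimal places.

ΔQ = 1892 − 2538 = -646; ΔP = 65.78 − 46 = 19.78.
Midpoints: P̄ = 55.89, Q̄ = 2215.0.
ε = (ΔQ/ΔP)(P̄/Q̄) = (-646/19.78)(55.89/2215.0).

-0.824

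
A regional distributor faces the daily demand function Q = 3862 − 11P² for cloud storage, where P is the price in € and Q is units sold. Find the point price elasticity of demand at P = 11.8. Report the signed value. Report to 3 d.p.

At P = 11.8, Q = 2330.360.
dQ/dP = −22P = -259.600.
ε = (dQ/dP)(P/Q) = (-259.600)(11.8/2330.360).
|ε| > 1, so demand is elastic at this price.

-1.315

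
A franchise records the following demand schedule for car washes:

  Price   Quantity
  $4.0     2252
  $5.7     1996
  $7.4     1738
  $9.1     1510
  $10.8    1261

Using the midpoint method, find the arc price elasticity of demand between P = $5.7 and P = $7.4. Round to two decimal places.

At P = 5.7, Q = 1996; at P = 7.4, Q = 1738.
ΔQ = -258, ΔP = 1.7. Midpoints: P̄ = 6.55, Q̄ = 1867.0.
ε = (ΔQ/ΔP)(P̄/Q̄) = (-258/1.7)(6.55/1867.0).

-0.53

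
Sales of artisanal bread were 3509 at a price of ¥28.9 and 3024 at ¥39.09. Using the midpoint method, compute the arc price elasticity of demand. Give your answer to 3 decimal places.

-0.495

ΔQ = 3024 − 3509 = -485; ΔP = 39.09 − 28.9 = 10.19.
Midpoints: P̄ = 34.00, Q̄ = 3266.5.
ε = (ΔQ/ΔP)(P̄/Q̄) = (-485/10.19)(34.00/3266.5).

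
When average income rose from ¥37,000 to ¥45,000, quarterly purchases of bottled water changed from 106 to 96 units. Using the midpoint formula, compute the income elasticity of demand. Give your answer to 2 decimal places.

ΔQ = -10, ΔI = 8000. Midpoints: Ī = 41,000, Q̄ = 101.0.
ε_I = (ΔQ/ΔI)(Ī/Q̄) = (-10/8000)(41000/101.0).

-0.51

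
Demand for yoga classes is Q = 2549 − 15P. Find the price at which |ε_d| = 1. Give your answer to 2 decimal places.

84.97

For linear demand Q = a − bP, ε = −bP/(a − bP). |ε| = 1 when bP = a − bP, i.e. P = a/(2b).
P = 2549/(2·15) = 2549/30 = 84.9667.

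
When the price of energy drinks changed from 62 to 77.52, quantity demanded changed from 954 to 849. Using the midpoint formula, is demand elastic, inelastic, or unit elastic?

Arc ε ≈ -0.524.
|ε| = 0.52 < 1.

inelastic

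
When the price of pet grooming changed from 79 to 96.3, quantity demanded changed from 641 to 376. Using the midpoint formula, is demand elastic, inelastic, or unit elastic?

elastic

Arc ε ≈ -2.640.
|ε| = 2.64 > 1.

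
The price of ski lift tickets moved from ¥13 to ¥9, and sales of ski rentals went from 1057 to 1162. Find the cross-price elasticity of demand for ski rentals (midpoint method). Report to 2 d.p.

ΔQ_x = 1162 − 1057 = 105; ΔP_y = 9 − 13 = -4.
Midpoints: P̄_y = 11.00, Q̄_x = 1109.5.
ε_xy = (ΔQ_x/ΔP_y)(P̄_y/Q̄_x) = (105/-4)(11.00/1109.5).
ε_xy < 0, so the goods are complements.

-0.26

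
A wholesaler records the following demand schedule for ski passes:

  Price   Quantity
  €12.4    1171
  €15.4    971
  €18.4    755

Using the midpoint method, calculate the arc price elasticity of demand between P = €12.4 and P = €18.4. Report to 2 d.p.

-1.11

At P = 12.4, Q = 1171; at P = 18.4, Q = 755.
ΔQ = -416, ΔP = 6.0. Midpoints: P̄ = 15.40, Q̄ = 963.0.
ε = (ΔQ/ΔP)(P̄/Q̄) = (-416/6.0)(15.40/963.0).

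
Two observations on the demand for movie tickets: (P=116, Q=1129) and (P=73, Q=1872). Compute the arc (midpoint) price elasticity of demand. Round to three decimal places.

ΔQ = 1872 − 1129 = 743; ΔP = 73 − 116 = -43.
Midpoints: P̄ = 94.50, Q̄ = 1500.5.
ε = (ΔQ/ΔP)(P̄/Q̄) = (743/-43)(94.50/1500.5).

-1.088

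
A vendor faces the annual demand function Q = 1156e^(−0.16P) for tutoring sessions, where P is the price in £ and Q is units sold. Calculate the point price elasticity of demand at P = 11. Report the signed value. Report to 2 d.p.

At P = 11, Q = 198.884.
dQ/dP = −0.16·1156e^(−0.16P) = −0.16Q = -31.821.
ε = (dQ/dP)(P/Q) = (-31.821)(11/198.884).

-1.76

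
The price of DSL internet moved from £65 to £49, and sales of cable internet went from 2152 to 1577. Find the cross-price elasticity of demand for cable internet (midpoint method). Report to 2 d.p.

1.10

ΔQ_x = 1577 − 2152 = -575; ΔP_y = 49 − 65 = -16.
Midpoints: P̄_y = 57.00, Q̄_x = 1864.5.
ε_xy = (ΔQ_x/ΔP_y)(P̄_y/Q̄_x) = (-575/-16)(57.00/1864.5).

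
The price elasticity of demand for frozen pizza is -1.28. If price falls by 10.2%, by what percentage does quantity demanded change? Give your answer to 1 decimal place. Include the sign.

%ΔQ ≈ ε × %ΔP = (-1.28)(-10.2%) = 13.06%.

13.1%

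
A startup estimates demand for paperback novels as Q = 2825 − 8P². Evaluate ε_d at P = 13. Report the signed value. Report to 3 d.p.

-1.836

At P = 13, Q = 1473.
dQ/dP = −16P = -208.
ε = (dQ/dP)(P/Q) = (-208)(13/1473).
|ε| > 1, so demand is elastic at this price.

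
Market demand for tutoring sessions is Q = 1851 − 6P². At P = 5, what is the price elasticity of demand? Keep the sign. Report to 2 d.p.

-0.18

At P = 5, Q = 1701.
dQ/dP = −12P = -60.
ε = (dQ/dP)(P/Q) = (-60)(5/1701).
|ε| < 1, so demand is inelastic at this price.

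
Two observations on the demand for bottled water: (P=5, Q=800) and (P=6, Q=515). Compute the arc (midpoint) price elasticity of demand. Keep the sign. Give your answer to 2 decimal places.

ΔQ = 515 − 800 = -285; ΔP = 6 − 5 = 1.
Midpoints: P̄ = 5.50, Q̄ = 657.5.
ε = (ΔQ/ΔP)(P̄/Q̄) = (-285/1)(5.50/657.5).

-2.38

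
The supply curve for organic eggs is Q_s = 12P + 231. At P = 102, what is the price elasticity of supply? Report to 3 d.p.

0.841

At P = 102, Q_s = 1455.
dQ_s/dP = 12.
ε_s = (dQ_s/dP)(P/Q_s) = (12)(102/1455).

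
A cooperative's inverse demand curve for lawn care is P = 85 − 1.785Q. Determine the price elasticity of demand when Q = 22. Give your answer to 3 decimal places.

At Q = 22, P = 85 − 1.785(22) = 45.73.
dP/dQ = −1.785, so dQ/dP = 1/(−1.785) = -0.560.
ε = (dQ/dP)(P/Q) = (-0.560)(45.73/22).

-1.165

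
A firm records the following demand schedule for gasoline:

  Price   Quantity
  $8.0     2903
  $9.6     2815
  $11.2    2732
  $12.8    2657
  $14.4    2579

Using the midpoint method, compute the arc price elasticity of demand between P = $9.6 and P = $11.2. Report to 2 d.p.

At P = 9.6, Q = 2815; at P = 11.2, Q = 2732.
ΔQ = -83, ΔP = 1.6. Midpoints: P̄ = 10.40, Q̄ = 2773.5.
ε = (ΔQ/ΔP)(P̄/Q̄) = (-83/1.6)(10.40/2773.5).

-0.19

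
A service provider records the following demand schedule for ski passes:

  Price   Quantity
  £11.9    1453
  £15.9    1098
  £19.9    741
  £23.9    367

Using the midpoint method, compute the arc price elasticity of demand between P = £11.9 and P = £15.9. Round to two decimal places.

-0.97

At P = 11.9, Q = 1453; at P = 15.9, Q = 1098.
ΔQ = -355, ΔP = 4.0. Midpoints: P̄ = 13.90, Q̄ = 1275.5.
ε = (ΔQ/ΔP)(P̄/Q̄) = (-355/4.0)(13.90/1275.5).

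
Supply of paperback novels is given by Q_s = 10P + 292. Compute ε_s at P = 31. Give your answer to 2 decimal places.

0.51

At P = 31, Q_s = 602.
dQ_s/dP = 10.
ε_s = (dQ_s/dP)(P/Q_s) = (10)(31/602).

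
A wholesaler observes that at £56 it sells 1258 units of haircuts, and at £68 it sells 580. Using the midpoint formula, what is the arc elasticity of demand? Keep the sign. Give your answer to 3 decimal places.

-3.812

ΔQ = 580 − 1258 = -678; ΔP = 68 − 56 = 12.
Midpoints: P̄ = 62.00, Q̄ = 919.0.
ε = (ΔQ/ΔP)(P̄/Q̄) = (-678/12)(62.00/919.0).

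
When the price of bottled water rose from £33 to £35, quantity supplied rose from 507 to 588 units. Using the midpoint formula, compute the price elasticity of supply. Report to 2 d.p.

ΔQ = 588 − 507 = 81; ΔP = 35 − 33 = 2.
Midpoints: P̄ = 34.00, Q̄ = 547.5.
ε_s = (ΔQ/ΔP)(P̄/Q̄) = (81/2)(34.00/547.5).

2.52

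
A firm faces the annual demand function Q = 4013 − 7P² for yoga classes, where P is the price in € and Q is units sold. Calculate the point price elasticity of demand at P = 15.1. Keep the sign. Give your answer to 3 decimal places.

At P = 15.1, Q = 2416.930.
dQ/dP = −14P = -211.400.
ε = (dQ/dP)(P/Q) = (-211.400)(15.1/2416.930).

-1.321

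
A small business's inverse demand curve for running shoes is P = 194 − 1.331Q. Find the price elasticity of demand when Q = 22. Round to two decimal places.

-5.63

At Q = 22, P = 194 − 1.331(22) = 164.72.
dP/dQ = −1.331, so dQ/dP = 1/(−1.331) = -0.751.
ε = (dQ/dP)(P/Q) = (-0.751)(164.72/22).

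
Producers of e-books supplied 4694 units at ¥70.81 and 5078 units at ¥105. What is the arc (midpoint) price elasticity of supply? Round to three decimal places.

0.202

ΔQ = 5078 − 4694 = 384; ΔP = 105 − 70.81 = 34.19.
Midpoints: P̄ = 87.91, Q̄ = 4886.0.
ε_s = (ΔQ/ΔP)(P̄/Q̄) = (384/34.19)(87.91/4886.0).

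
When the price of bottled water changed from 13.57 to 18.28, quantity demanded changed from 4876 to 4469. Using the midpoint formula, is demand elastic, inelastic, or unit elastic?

Arc ε ≈ -0.295.
|ε| = 0.29 < 1.

inelastic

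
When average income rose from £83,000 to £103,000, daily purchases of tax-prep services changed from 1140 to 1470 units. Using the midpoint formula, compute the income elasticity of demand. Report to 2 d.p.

1.18

ΔQ = 330, ΔI = 20000. Midpoints: Ī = 93,000, Q̄ = 1305.0.
ε_I = (ΔQ/ΔI)(Ī/Q̄) = (330/20000)(93000/1305.0).
ε_I > 0, so the good is normal.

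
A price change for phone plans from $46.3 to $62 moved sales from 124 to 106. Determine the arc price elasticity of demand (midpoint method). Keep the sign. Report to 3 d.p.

ΔQ = 106 − 124 = -18; ΔP = 62 − 46.3 = 15.7.
Midpoints: P̄ = 54.15, Q̄ = 115.0.
ε = (ΔQ/ΔP)(P̄/Q̄) = (-18/15.7)(54.15/115.0).

-0.540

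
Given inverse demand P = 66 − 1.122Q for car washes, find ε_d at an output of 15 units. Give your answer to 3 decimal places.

At Q = 15, P = 66 − 1.122(15) = 49.17.
dP/dQ = −1.122, so dQ/dP = 1/(−1.122) = -0.891.
ε = (dQ/dP)(P/Q) = (-0.891)(49.17/15).

-2.922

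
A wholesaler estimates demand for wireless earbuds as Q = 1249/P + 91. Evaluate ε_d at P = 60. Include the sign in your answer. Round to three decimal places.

At P = 60, Q = 111.817.
dQ/dP = −1249/P² = -0.347.
ε = (dQ/dP)(P/Q) = (-0.347)(60/111.817).

-0.186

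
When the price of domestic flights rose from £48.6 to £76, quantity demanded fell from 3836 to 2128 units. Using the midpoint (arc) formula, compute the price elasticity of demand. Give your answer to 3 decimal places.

ΔQ = 2128 − 3836 = -1708; ΔP = 76 − 48.6 = 27.4.
Midpoints: P̄ = 62.30, Q̄ = 2982.0.
ε = (ΔQ/ΔP)(P̄/Q̄) = (-1708/27.4)(62.30/2982.0).

-1.302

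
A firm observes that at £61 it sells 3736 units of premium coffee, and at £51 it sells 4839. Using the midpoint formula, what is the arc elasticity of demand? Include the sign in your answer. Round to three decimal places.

-1.441

ΔQ = 4839 − 3736 = 1103; ΔP = 51 − 61 = -10.
Midpoints: P̄ = 56.00, Q̄ = 4287.5.
ε = (ΔQ/ΔP)(P̄/Q̄) = (1103/-10)(56.00/4287.5).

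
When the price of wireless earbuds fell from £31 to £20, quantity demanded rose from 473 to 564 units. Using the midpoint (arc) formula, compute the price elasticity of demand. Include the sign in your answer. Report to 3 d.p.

ΔQ = 564 − 473 = 91; ΔP = 20 − 31 = -11.
Midpoints: P̄ = 25.50, Q̄ = 518.5.
ε = (ΔQ/ΔP)(P̄/Q̄) = (91/-11)(25.50/518.5).

-0.407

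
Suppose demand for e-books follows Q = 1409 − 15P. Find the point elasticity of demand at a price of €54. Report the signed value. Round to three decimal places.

-1.352

At P = 54, Q = 599.
dQ/dP = −15.
ε = (dQ/dP)(P/Q) = (-15)(54/599).
|ε| > 1, so demand is elastic at this price.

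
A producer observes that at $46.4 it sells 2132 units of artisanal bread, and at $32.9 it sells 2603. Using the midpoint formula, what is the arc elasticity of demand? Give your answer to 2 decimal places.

-0.58

ΔQ = 2603 − 2132 = 471; ΔP = 32.9 − 46.4 = -13.5.
Midpoints: P̄ = 39.65, Q̄ = 2367.5.
ε = (ΔQ/ΔP)(P̄/Q̄) = (471/-13.5)(39.65/2367.5).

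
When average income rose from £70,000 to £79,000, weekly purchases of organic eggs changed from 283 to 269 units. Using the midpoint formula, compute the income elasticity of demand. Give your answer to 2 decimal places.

-0.42

ΔQ = -14, ΔI = 9000. Midpoints: Ī = 74,500, Q̄ = 276.0.
ε_I = (ΔQ/ΔI)(Ī/Q̄) = (-14/9000)(74500/276.0).
ε_I < 0, so the good is inferior.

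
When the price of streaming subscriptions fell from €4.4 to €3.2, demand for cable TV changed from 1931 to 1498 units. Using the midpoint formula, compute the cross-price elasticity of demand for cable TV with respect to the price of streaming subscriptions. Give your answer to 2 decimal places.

ΔQ_x = 1498 − 1931 = -433; ΔP_y = 3.2 − 4.4 = -1.2.
Midpoints: P̄_y = 3.80, Q̄_x = 1714.5.
ε_xy = (ΔQ_x/ΔP_y)(P̄_y/Q̄_x) = (-433/-1.2)(3.80/1714.5).
ε_xy > 0, so the goods are substitutes.

0.80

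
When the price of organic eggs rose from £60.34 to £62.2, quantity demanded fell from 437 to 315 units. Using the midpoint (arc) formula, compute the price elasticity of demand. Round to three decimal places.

ΔQ = 315 − 437 = -122; ΔP = 62.2 − 60.34 = 1.86.
Midpoints: P̄ = 61.27, Q̄ = 376.0.
ε = (ΔQ/ΔP)(P̄/Q̄) = (-122/1.86)(61.27/376.0).

-10.688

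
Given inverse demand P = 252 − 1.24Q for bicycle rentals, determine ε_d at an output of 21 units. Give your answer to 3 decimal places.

-8.677

At Q = 21, P = 252 − 1.24(21) = 225.96.
dP/dQ = −1.24, so dQ/dP = 1/(−1.24) = -0.806.
ε = (dQ/dP)(P/Q) = (-0.806)(225.96/21).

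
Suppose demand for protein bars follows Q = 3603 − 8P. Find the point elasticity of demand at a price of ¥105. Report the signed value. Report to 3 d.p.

-0.304

At P = 105, Q = 2763.
dQ/dP = −8.
ε = (dQ/dP)(P/Q) = (-8)(105/2763).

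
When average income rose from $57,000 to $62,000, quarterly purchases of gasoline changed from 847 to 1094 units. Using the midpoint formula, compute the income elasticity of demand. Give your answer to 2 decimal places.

3.03

ΔQ = 247, ΔI = 5000. Midpoints: Ī = 59,500, Q̄ = 970.5.
ε_I = (ΔQ/ΔI)(Ī/Q̄) = (247/5000)(59500/970.5).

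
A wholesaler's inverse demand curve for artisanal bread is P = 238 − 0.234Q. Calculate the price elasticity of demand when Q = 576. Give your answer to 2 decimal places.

-0.77

At Q = 576, P = 238 − 0.234(576) = 103.22.
dP/dQ = −0.234, so dQ/dP = 1/(−0.234) = -4.274.
ε = (dQ/dP)(P/Q) = (-4.274)(103.22/576).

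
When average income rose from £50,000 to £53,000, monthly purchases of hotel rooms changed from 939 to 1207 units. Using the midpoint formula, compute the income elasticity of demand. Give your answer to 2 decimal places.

ΔQ = 268, ΔI = 3000. Midpoints: Ī = 51,500, Q̄ = 1073.0.
ε_I = (ΔQ/ΔI)(Ī/Q̄) = (268/3000)(51500/1073.0).

4.29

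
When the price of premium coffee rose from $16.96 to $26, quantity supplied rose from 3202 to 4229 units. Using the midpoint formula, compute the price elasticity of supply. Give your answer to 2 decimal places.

0.66

ΔQ = 4229 − 3202 = 1027; ΔP = 26 − 16.96 = 9.04.
Midpoints: P̄ = 21.48, Q̄ = 3715.5.
ε_s = (ΔQ/ΔP)(P̄/Q̄) = (1027/9.04)(21.48/3715.5).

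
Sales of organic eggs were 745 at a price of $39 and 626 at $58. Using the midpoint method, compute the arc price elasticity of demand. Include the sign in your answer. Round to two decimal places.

ΔQ = 626 − 745 = -119; ΔP = 58 − 39 = 19.
Midpoints: P̄ = 48.50, Q̄ = 685.5.
ε = (ΔQ/ΔP)(P̄/Q̄) = (-119/19)(48.50/685.5).

-0.44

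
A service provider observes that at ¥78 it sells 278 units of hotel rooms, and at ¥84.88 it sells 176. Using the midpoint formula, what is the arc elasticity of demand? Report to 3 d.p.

-5.319

ΔQ = 176 − 278 = -102; ΔP = 84.88 − 78 = 6.88.
Midpoints: P̄ = 81.44, Q̄ = 227.0.
ε = (ΔQ/ΔP)(P̄/Q̄) = (-102/6.88)(81.44/227.0).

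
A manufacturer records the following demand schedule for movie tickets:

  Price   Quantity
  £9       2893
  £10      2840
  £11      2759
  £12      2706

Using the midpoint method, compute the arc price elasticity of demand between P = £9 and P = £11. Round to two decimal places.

At P = 9, Q = 2893; at P = 11, Q = 2759.
ΔQ = -134, ΔP = 2. Midpoints: P̄ = 10.00, Q̄ = 2826.0.
ε = (ΔQ/ΔP)(P̄/Q̄) = (-134/2)(10.00/2826.0).

-0.24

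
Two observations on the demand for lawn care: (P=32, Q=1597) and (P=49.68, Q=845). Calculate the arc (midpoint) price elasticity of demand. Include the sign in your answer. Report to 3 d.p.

-1.423

ΔQ = 845 − 1597 = -752; ΔP = 49.68 − 32 = 17.68.
Midpoints: P̄ = 40.84, Q̄ = 1221.0.
ε = (ΔQ/ΔP)(P̄/Q̄) = (-752/17.68)(40.84/1221.0).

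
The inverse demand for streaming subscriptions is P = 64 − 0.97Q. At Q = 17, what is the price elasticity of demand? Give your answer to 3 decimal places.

-2.881

At Q = 17, P = 64 − 0.97(17) = 47.51.
dP/dQ = −0.97, so dQ/dP = 1/(−0.97) = -1.031.
ε = (dQ/dP)(P/Q) = (-1.031)(47.51/17).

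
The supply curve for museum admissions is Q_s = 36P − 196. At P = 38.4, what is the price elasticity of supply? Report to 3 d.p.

At P = 38.4, Q_s = 1186.40.
dQ_s/dP = 36.
ε_s = (dQ_s/dP)(P/Q_s) = (36)(38.4/1186.40).

1.165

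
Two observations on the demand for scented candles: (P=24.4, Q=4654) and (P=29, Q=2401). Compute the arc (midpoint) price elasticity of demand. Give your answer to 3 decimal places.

ΔQ = 2401 − 4654 = -2253; ΔP = 29 − 24.4 = 4.6.
Midpoints: P̄ = 26.70, Q̄ = 3527.5.
ε = (ΔQ/ΔP)(P̄/Q̄) = (-2253/4.6)(26.70/3527.5).

-3.707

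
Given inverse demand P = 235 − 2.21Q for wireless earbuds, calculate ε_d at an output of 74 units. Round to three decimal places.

At Q = 74, P = 235 − 2.21(74) = 71.46.
dP/dQ = −2.21, so dQ/dP = 1/(−2.21) = -0.452.
ε = (dQ/dP)(P/Q) = (-0.452)(71.46/74).

-0.437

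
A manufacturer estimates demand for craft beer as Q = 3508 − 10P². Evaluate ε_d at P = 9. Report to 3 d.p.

-0.600

At P = 9, Q = 2698.
dQ/dP = −20P = -180.
ε = (dQ/dP)(P/Q) = (-180)(9/2698).
|ε| < 1, so demand is inelastic at this price.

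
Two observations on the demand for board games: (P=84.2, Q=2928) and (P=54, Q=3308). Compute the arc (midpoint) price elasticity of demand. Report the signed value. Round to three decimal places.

-0.279

ΔQ = 3308 − 2928 = 380; ΔP = 54 − 84.2 = -30.2.
Midpoints: P̄ = 69.10, Q̄ = 3118.0.
ε = (ΔQ/ΔP)(P̄/Q̄) = (380/-30.2)(69.10/3118.0).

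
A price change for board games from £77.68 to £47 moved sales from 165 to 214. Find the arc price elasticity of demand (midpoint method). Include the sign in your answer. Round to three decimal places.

-0.525

ΔQ = 214 − 165 = 49; ΔP = 47 − 77.68 = -30.68.
Midpoints: P̄ = 62.34, Q̄ = 189.5.
ε = (ΔQ/ΔP)(P̄/Q̄) = (49/-30.68)(62.34/189.5).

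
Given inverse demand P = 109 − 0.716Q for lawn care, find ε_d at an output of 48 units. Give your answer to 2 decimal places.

At Q = 48, P = 109 − 0.716(48) = 74.63.
dP/dQ = −0.716, so dQ/dP = 1/(−0.716) = -1.397.
ε = (dQ/dP)(P/Q) = (-1.397)(74.63/48).

-2.17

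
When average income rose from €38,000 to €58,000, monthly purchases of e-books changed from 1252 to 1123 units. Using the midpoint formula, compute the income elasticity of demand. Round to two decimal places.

-0.26

ΔQ = -129, ΔI = 20000. Midpoints: Ī = 48,000, Q̄ = 1187.5.
ε_I = (ΔQ/ΔI)(Ī/Q̄) = (-129/20000)(48000/1187.5).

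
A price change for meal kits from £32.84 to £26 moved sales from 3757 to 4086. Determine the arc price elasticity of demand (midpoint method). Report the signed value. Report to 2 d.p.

ΔQ = 4086 − 3757 = 329; ΔP = 26 − 32.84 = -6.84.
Midpoints: P̄ = 29.42, Q̄ = 3921.5.
ε = (ΔQ/ΔP)(P̄/Q̄) = (329/-6.84)(29.42/3921.5).

-0.36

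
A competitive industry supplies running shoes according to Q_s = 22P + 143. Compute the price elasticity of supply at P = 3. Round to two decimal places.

At P = 3, Q_s = 209.
dQ_s/dP = 22.
ε_s = (dQ_s/dP)(P/Q_s) = (22)(3/209).

0.32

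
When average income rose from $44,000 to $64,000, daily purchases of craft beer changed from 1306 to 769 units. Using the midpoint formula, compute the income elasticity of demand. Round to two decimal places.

ΔQ = -537, ΔI = 20000. Midpoints: Ī = 54,000, Q̄ = 1037.5.
ε_I = (ΔQ/ΔI)(Ī/Q̄) = (-537/20000)(54000/1037.5).
ε_I < 0, so the good is inferior.

-1.40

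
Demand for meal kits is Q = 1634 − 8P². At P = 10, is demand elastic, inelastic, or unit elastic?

elastic

Q = 834, dQ/dP = -160.
ε = (dQ/dP)(P/Q) ≈ -1.918.
|ε| = 1.92 > 1.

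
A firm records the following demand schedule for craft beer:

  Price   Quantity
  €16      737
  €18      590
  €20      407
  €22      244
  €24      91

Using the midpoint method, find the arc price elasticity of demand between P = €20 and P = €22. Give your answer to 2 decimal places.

At P = 20, Q = 407; at P = 22, Q = 244.
ΔQ = -163, ΔP = 2. Midpoints: P̄ = 21.00, Q̄ = 325.5.
ε = (ΔQ/ΔP)(P̄/Q̄) = (-163/2)(21.00/325.5).

-5.26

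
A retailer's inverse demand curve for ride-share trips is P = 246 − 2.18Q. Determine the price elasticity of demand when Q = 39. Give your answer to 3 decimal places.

-1.893

At Q = 39, P = 246 − 2.18(39) = 160.98.
dP/dQ = −2.18, so dQ/dP = 1/(−2.18) = -0.459.
ε = (dQ/dP)(P/Q) = (-0.459)(160.98/39).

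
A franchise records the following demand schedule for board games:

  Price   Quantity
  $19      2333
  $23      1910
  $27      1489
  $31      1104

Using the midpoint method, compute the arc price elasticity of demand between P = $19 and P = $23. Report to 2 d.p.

-1.05

At P = 19, Q = 2333; at P = 23, Q = 1910.
ΔQ = -423, ΔP = 4. Midpoints: P̄ = 21.00, Q̄ = 2121.5.
ε = (ΔQ/ΔP)(P̄/Q̄) = (-423/4)(21.00/2121.5).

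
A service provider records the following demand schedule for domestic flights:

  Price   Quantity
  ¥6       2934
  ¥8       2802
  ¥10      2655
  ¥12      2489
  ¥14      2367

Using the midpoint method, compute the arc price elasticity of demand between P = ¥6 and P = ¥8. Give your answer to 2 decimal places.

-0.16

At P = 6, Q = 2934; at P = 8, Q = 2802.
ΔQ = -132, ΔP = 2. Midpoints: P̄ = 7.00, Q̄ = 2868.0.
ε = (ΔQ/ΔP)(P̄/Q̄) = (-132/2)(7.00/2868.0).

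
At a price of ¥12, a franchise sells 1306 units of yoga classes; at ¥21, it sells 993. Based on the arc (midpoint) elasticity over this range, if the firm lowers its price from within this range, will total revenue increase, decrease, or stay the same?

Arc ε = (-313/9)(16.50/1149.5) ≈ -0.499.
|ε| = 0.50 < 1, so demand is inelastic. A price cut therefore reduces total revenue.

decrease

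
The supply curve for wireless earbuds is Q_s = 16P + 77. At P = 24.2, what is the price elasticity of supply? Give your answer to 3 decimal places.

0.834

At P = 24.2, Q_s = 464.20.
dQ_s/dP = 16.
ε_s = (dQ_s/dP)(P/Q_s) = (16)(24.2/464.20).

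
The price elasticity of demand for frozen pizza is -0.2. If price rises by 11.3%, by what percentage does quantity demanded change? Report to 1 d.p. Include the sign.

%ΔQ ≈ ε × %ΔP = (-0.2)(11.3%) = -2.26%.

-2.3%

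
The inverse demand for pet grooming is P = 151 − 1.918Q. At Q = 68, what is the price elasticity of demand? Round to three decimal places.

-0.158

At Q = 68, P = 151 − 1.918(68) = 20.58.
dP/dQ = −1.918, so dQ/dP = 1/(−1.918) = -0.521.
ε = (dQ/dP)(P/Q) = (-0.521)(20.58/68).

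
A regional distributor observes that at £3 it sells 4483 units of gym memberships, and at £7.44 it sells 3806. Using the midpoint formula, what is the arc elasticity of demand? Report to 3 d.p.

-0.192

ΔQ = 3806 − 4483 = -677; ΔP = 7.44 − 3 = 4.44.
Midpoints: P̄ = 5.22, Q̄ = 4144.5.
ε = (ΔQ/ΔP)(P̄/Q̄) = (-677/4.44)(5.22/4144.5).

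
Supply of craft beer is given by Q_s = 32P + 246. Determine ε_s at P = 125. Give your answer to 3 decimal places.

0.942

At P = 125, Q_s = 4246.
dQ_s/dP = 32.
ε_s = (dQ_s/dP)(P/Q_s) = (32)(125/4246).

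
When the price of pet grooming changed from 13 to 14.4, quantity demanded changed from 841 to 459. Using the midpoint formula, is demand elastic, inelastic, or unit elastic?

Arc ε ≈ -5.751.
|ε| = 5.75 > 1.

elastic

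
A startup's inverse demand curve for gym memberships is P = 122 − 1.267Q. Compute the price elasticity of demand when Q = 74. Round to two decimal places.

At Q = 74, P = 122 − 1.267(74) = 28.24.
dP/dQ = −1.267, so dQ/dP = 1/(−1.267) = -0.789.
ε = (dQ/dP)(P/Q) = (-0.789)(28.24/74).

-0.30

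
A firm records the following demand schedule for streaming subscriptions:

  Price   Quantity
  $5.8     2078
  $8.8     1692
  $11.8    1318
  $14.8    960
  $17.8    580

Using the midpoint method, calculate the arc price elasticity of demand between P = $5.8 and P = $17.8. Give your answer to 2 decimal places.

-1.11

At P = 5.8, Q = 2078; at P = 17.8, Q = 580.
ΔQ = -1498, ΔP = 12.0. Midpoints: P̄ = 11.80, Q̄ = 1329.0.
ε = (ΔQ/ΔP)(P̄/Q̄) = (-1498/12.0)(11.80/1329.0).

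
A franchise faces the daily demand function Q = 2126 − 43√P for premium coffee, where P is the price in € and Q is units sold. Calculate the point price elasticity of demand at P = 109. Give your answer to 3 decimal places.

At P = 109, Q = 1677.067.
dQ/dP = −43/(2√P) = -2.059.
ε = (dQ/dP)(P/Q) = (-2.059)(109/1677.067).

-0.134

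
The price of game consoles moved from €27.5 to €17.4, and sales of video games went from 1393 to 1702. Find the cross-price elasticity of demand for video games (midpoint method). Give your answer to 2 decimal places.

ΔQ_x = 1702 − 1393 = 309; ΔP_y = 17.4 − 27.5 = -10.1.
Midpoints: P̄_y = 22.45, Q̄_x = 1547.5.
ε_xy = (ΔQ_x/ΔP_y)(P̄_y/Q̄_x) = (309/-10.1)(22.45/1547.5).
ε_xy < 0, so the goods are complements.

-0.44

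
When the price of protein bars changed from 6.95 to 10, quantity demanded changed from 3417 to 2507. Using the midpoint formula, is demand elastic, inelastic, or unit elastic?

Arc ε ≈ -0.854.
|ε| = 0.85 < 1.

inelastic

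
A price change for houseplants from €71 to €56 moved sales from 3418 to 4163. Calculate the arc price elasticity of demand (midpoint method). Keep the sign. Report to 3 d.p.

-0.832

ΔQ = 4163 − 3418 = 745; ΔP = 56 − 71 = -15.
Midpoints: P̄ = 63.50, Q̄ = 3790.5.
ε = (ΔQ/ΔP)(P̄/Q̄) = (745/-15)(63.50/3790.5).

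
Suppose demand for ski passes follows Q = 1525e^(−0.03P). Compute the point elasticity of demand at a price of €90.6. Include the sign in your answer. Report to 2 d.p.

-2.72

At P = 90.6, Q = 100.660.
dQ/dP = −0.03·1525e^(−0.03P) = −0.03Q = -3.020.
ε = (dQ/dP)(P/Q) = (-3.020)(90.6/100.660).
|ε| > 1, so demand is elastic at this price.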